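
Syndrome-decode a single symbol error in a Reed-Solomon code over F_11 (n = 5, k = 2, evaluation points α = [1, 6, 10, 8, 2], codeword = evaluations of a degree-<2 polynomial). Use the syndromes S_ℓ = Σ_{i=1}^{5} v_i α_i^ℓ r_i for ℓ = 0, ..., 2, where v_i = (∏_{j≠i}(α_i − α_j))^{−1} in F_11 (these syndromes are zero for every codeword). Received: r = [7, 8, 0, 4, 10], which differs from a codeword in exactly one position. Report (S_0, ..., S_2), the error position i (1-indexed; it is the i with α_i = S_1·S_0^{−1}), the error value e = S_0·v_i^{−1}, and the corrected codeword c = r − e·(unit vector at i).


S = (10, 9, 7), error at position 5, error magnitude e = 5, c = [7, 8, 0, 4, 5].

Step 1: column multipliers v_i = (∏_{j≠i}(α_i − α_j))^{−1} mod 11.
  i = 1 (α = 1): (1−6)(1−10)(1−8)(1−2) = (−5)·(−9)·(−7)·(−1) = 315 ≡ 7, so v_1 = 7^{−1} = 8 (mod 11).
  i = 2 (α = 6): (6−1)(6−10)(6−8)(6−2) = 5·(−4)·(−2)·4 = 160 ≡ 6, so v_2 = 6^{−1} = 2 (mod 11).
  i = 3 (α = 10): (10−1)(10−6)(10−8)(10−2) = 9·4·2·8 = 576 ≡ 4, so v_3 = 4^{−1} = 3 (mod 11).
  i = 4 (α = 8): (8−1)(8−6)(8−10)(8−2) = 7·2·(−2)·6 = −168 ≡ 8, so v_4 = 8^{−1} = 7 (mod 11).
  i = 5 (α = 2): (2−1)(2−6)(2−10)(2−8) = 1·(−4)·(−8)·(−6) = −192 ≡ 6, so v_5 = 6^{−1} = 2 (mod 11).
  v = [8, 2, 3, 7, 2].
Step 2: syndromes of r = [7, 8, 0, 4, 10] (all sums mod 11).
  S_0 = Σ v_i r_i = 8·7 + 2·8 + 3·0 + 7·4 + 2·10 = 120 ≡ 10.
  S_1 = Σ v_i α_i r_i = 8·1·7 + 2·6·8 + 3·10·0 + 7·8·4 + 2·2·10 = 416 ≡ 9.
  α_i^2 mod 11 = [1, 3, 1, 9, 4].
  S_2 = Σ v_i α_i^2 r_i = 8·1·7 + 2·3·8 + 3·1·0 + 7·9·4 + 2·4·10 = 436 ≡ 7.
  S = (10, 9, 7) ≠ 0, so r is not a codeword (an error is present).
Step 3: locate the error. For a single error e at position i, S_ℓ = v_i·e·α_i^ℓ, so α_err = S_1/S_0.
  S_0^{−1} = 10^{−1} = 10 (mod 11), so α_err = 9·10 = 90 ≡ 2 = α_5. Error position i = 5.
  Consistency check: S_2/S_1 = 7·5 = 35 ≡ 2 = α_err ✓ (single-error assumption holds).
Step 4: error magnitude e = S_0/v_5 = S_0·∏_{j≠5}(α_5 − α_j) = 10·6 = 60 ≡ 5 (mod 11).
Step 5: correct position 5: c_5 = r_5 − e = 10 − 5 ≡ 5 (mod 11). Hence c = [7, 8, 0, 4, 5].
  Check: interpolating c through the α_i gives m(x) = 9 + 9·x (degree < 2) with m(α_i) = c_i for every i, so c is indeed a codeword.


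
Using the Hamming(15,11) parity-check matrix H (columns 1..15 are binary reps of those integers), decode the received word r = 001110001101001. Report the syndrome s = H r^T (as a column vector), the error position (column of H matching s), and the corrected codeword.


s = (0, 0, 1, 0)^T, error position = 2, corrected codeword c = 011110001101001

Compute s = H r^T mod 2 one row at a time:
  s_1 = 0 + 1 + 1 + 0 + 1 + 0 + 0 + 1 = 4 ≡ 0 (mod 2).
  s_2 = 1 + 1 + 0 + 0 + 1 + 0 + 0 + 1 = 4 ≡ 0 (mod 2).
  s_3 = 0 + 1 + 0 + 0 + 1 + 0 + 0 + 1 = 3 ≡ 1 (mod 2).
  s_4 = 0 + 1 + 1 + 0 + 1 + 0 + 0 + 1 = 4 ≡ 0 (mod 2).
s = (0, 0, 1, 0)^T — this equals column 2 of H (binary 0010), so error is at position 2.
Correct: flip bit 2 of r = 001110001101001 to get c = 011110001101001.


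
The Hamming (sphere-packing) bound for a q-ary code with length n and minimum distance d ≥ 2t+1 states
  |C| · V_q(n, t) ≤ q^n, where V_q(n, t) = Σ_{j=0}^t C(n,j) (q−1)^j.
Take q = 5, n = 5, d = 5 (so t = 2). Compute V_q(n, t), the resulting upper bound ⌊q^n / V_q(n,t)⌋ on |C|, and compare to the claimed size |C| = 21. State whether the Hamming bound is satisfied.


V_q(n, t) = 181, q^n = 3125, Hamming bound = 17, |C| = 21 > bound (violated).

Step 1: Compute V_q(n, t) = Σ_{j=0}^2 C(n, j) (q−1)^j.
  j = 0: C(5,0)·(4)^0 = 1·1 = 1.
  j = 1: C(5,1)·(4)^1 = 5·4 = 20.
  j = 2: C(5,2)·(4)^2 = 10·16 = 160.
  V_q(n, t) = 1 + 20 + 160 = 181.
Step 2: q^n = 5^5 = 3125.
Step 3: Hamming bound ⌊q^n / V_q(n,t)⌋ = ⌊3125/181⌋ = 17.
Step 4: Compare |C| = 21 to 17: violated.
The claimed |C| lies above the Hamming bound, so no 5-ary code of length 5 with d ≥ 5 can have 21 codewords.


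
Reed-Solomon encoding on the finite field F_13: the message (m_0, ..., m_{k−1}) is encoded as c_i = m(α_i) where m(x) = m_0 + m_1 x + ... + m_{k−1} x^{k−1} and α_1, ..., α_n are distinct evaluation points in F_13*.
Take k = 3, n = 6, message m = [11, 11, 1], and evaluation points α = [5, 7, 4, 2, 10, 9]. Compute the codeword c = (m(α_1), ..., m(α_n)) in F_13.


c = [0, 7, 6, 11, 0, 9]

Message polynomial: m(x) = 11 + 11·x + 1·x^2 (mod 13).
For each evaluation point α_i, compute m(α_i) mod 13:
  α_1 = 5: Horner steps 1 → 3 → 0, so m(5) = 0.
  α_2 = 7: Horner steps 1 → 5 → 7, so m(7) = 7.
  α_3 = 4: Horner steps 1 → 2 → 6, so m(4) = 6.
  α_4 = 2: Horner steps 1 → 0 → 11, so m(2) = 11.
  α_5 = 10: Horner steps 1 → 8 → 0, so m(10) = 0.
  α_6 = 9: Horner steps 1 → 7 → 9, so m(9) = 9.
Codeword c = [0, 7, 6, 11, 0, 9] ∈ F_13^6.


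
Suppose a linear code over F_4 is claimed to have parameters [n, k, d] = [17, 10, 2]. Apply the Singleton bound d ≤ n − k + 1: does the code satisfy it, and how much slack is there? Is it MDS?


Singleton RHS = n − k + 1 = 8, slack = 6, bound satisfied, not MDS.

Singleton bound: d ≤ n − k + 1.
Here n = 17, k = 10, so n − k + 1 = 8.
Given d = 2, check d ≤ 8: YES.
Slack = (n − k + 1) − d = 6.
The code is NOT MDS (slack = 6 > 0).
Description: the claimed parameters are [17, 10, 2]_4; such a code would be non-MDS.


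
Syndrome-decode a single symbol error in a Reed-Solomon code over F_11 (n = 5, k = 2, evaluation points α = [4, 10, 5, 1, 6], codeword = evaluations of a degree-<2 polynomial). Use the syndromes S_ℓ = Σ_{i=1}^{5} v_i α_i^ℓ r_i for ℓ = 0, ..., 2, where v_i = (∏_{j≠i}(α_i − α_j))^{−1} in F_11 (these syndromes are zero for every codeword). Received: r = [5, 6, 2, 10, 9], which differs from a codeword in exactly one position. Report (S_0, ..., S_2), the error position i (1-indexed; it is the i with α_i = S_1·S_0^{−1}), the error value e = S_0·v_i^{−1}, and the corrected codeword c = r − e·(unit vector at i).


S = (8, 7, 2), error at position 3, error magnitude e = 6, c = [5, 6, 7, 10, 9].

Step 1: column multipliers v_i = (∏_{j≠i}(α_i − α_j))^{−1} mod 11.
  i = 1 (α = 4): (4−10)(4−5)(4−1)(4−6) = (−6)·(−1)·3·(−2) = −36 ≡ 8, so v_1 = 8^{−1} = 7 (mod 11).
  i = 2 (α = 10): (10−4)(10−5)(10−1)(10−6) = 6·5·9·4 = 1080 ≡ 2, so v_2 = 2^{−1} = 6 (mod 11).
  i = 3 (α = 5): (5−4)(5−10)(5−1)(5−6) = 1·(−5)·4·(−1) = 20 ≡ 9, so v_3 = 9^{−1} = 5 (mod 11).
  i = 4 (α = 1): (1−4)(1−10)(1−5)(1−6) = (−3)·(−9)·(−4)·(−5) = 540 ≡ 1, so v_4 = 1^{−1} = 1 (mod 11).
  i = 5 (α = 6): (6−4)(6−10)(6−5)(6−1) = 2·(−4)·1·5 = −40 ≡ 4, so v_5 = 4^{−1} = 3 (mod 11).
  v = [7, 6, 5, 1, 3].
Step 2: syndromes of r = [5, 6, 2, 10, 9] (all sums mod 11).
  S_0 = Σ v_i r_i = 7·5 + 6·6 + 5·2 + 1·10 + 3·9 = 118 ≡ 8.
  S_1 = Σ v_i α_i r_i = 7·4·5 + 6·10·6 + 5·5·2 + 1·1·10 + 3·6·9 = 722 ≡ 7.
  α_i^2 mod 11 = [5, 1, 3, 1, 3].
  S_2 = Σ v_i α_i^2 r_i = 7·5·5 + 6·1·6 + 5·3·2 + 1·1·10 + 3·3·9 = 332 ≡ 2.
  S = (8, 7, 2) ≠ 0, so r is not a codeword (an error is present).
Step 3: locate the error. For a single error e at position i, S_ℓ = v_i·e·α_i^ℓ, so α_err = S_1/S_0.
  S_0^{−1} = 8^{−1} = 7 (mod 11), so α_err = 7·7 = 49 ≡ 5 = α_3. Error position i = 3.
  Consistency check: S_2/S_1 = 2·8 = 16 ≡ 5 = α_err ✓ (single-error assumption holds).
Step 4: error magnitude e = S_0/v_3 = S_0·∏_{j≠3}(α_3 − α_j) = 8·9 = 72 ≡ 6 (mod 11).
Step 5: correct position 3: c_3 = r_3 − e = 2 − 6 ≡ 7 (mod 11). Hence c = [5, 6, 7, 10, 9].
  Check: interpolating c through the α_i gives m(x) = 8 + 2·x (degree < 2) with m(α_i) = c_i for every i, so c is indeed a codeword.


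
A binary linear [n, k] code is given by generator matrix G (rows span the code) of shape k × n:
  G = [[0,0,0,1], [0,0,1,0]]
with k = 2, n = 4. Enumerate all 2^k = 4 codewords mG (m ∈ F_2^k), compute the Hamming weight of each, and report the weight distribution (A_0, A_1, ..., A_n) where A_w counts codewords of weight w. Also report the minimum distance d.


Weight distribution: A_0 = 1, A_1 = 2, A_2 = 1. Minimum distance d = 1.

Enumerate all 2^2 = 4 messages m ∈ F_2^2.
For each, compute codeword c = mG in F_2^4, then tally its weight.
  m = 00 → c = 0000, weight = 0.
  m = 10 → c = 0001, weight = 1.
  m = 01 → c = 0010, weight = 1.
  m = 11 → c = 0011, weight = 2.
Tally weights:
  weight 0: 1 codewords.
  weight 1: 2 codewords.
  weight 2: 1 codewords.
Minimum distance d = smallest w > 0 with A_w > 0 = 1.
Sanity: Σ A_w = 4 = 2^2 = 4 ✓.


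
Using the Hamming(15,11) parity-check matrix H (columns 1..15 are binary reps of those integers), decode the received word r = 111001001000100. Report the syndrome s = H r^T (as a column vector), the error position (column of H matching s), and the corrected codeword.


s = (0, 0, 1, 0)^T, error position = 2, corrected codeword c = 101001001000100

Compute s = H r^T mod 2 one row at a time:
  s_1 = 0 + 1 + 0 + 0 + 0 + 1 + 0 + 0 = 2 ≡ 0 (mod 2).
  s_2 = 0 + 0 + 1 + 0 + 0 + 1 + 0 + 0 = 2 ≡ 0 (mod 2).
  s_3 = 1 + 1 + 1 + 0 + 0 + 0 + 0 + 0 = 3 ≡ 1 (mod 2).
  s_4 = 1 + 1 + 0 + 0 + 1 + 0 + 1 + 0 = 4 ≡ 0 (mod 2).
s = (0, 0, 1, 0)^T — this equals column 2 of H (binary 0010), so error is at position 2.
Correct: flip bit 2 of r = 111001001000100 to get c = 101001001000100.


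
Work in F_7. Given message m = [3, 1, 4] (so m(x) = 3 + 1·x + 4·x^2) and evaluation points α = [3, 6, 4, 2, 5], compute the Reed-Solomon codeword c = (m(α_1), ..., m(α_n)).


c = [0, 6, 1, 0, 3]

Message polynomial: m(x) = 3 + 1·x + 4·x^2 (mod 7).
For each evaluation point α_i, compute m(α_i) mod 7:
  α_1 = 3: Horner steps 4 → 6 → 0, so m(3) = 0.
  α_2 = 6: Horner steps 4 → 4 → 6, so m(6) = 6.
  α_3 = 4: Horner steps 4 → 3 → 1, so m(4) = 1.
  α_4 = 2: Horner steps 4 → 2 → 0, so m(2) = 0.
  α_5 = 5: Horner steps 4 → 0 → 3, so m(5) = 3.
Codeword c = [0, 6, 1, 0, 3] ∈ F_7^5.


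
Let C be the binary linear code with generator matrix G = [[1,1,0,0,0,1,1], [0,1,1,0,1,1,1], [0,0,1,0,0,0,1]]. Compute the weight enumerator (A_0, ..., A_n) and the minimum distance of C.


Weight distribution: A_0 = 1, A_2 = 1, A_3 = 3, A_4 = 2, A_5 = 1. Minimum distance d = 2.

Enumerate all 2^3 = 8 messages m ∈ F_2^3.
For each, compute codeword c = mG in F_2^7, then tally its weight.
  m = 000 → c = 0000000, weight = 0.
  m = 100 → c = 1100011, weight = 4.
  m = 010 → c = 0110111, weight = 5.
  m = 110 → c = 1010100, weight = 3.
  m = 001 → c = 0010001, weight = 2.
  m = 101 → c = 1110010, weight = 4.
  m = 011 → c = 0100110, weight = 3.
  m = 111 → c = 1000101, weight = 3.
Tally weights:
  weight 0: 1 codewords.
  weight 2: 1 codewords.
  weight 3: 3 codewords.
  weight 4: 2 codewords.
  weight 5: 1 codewords.
Minimum distance d = smallest w > 0 with A_w > 0 = 2.
Sanity: Σ A_w = 8 = 2^3 = 8 ✓.


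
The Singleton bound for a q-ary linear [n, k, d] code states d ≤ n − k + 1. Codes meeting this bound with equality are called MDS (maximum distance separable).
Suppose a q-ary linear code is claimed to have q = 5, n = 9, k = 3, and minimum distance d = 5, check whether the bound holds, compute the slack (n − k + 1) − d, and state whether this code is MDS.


Singleton RHS = n − k + 1 = 7, slack = 2, bound satisfied, not MDS.

Singleton bound: d ≤ n − k + 1.
Here n = 9, k = 3, so n − k + 1 = 7.
Given d = 5, check d ≤ 7: YES.
Slack = (n − k + 1) − d = 2.
The code is NOT MDS (slack = 2 > 0).
Description: the claimed parameters are [9, 3, 5]_5; such a code would be non-MDS.


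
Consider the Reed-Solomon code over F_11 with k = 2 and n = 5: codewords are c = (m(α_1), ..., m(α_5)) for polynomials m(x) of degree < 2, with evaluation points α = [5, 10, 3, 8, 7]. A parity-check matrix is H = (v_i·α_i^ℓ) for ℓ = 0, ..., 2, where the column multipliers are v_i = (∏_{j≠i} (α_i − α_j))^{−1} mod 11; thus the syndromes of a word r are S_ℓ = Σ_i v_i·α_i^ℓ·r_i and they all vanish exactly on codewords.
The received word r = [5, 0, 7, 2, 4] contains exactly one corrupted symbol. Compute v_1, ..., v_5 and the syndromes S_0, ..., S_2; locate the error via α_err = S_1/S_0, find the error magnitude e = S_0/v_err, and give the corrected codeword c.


S = (6, 9, 8), error at position 5, error magnitude e = 1, c = [5, 0, 7, 2, 3].

Step 1: column multipliers v_i = (∏_{j≠i}(α_i − α_j))^{−1} mod 11.
  i = 1 (α = 5): (5−10)(5−3)(5−8)(5−7) = (−5)·2·(−3)·(−2) = −60 ≡ 6, so v_1 = 6^{−1} = 2 (mod 11).
  i = 2 (α = 10): (10−5)(10−3)(10−8)(10−7) = 5·7·2·3 = 210 ≡ 1, so v_2 = 1^{−1} = 1 (mod 11).
  i = 3 (α = 3): (3−5)(3−10)(3−8)(3−7) = (−2)·(−7)·(−5)·(−4) = 280 ≡ 5, so v_3 = 5^{−1} = 9 (mod 11).
  i = 4 (α = 8): (8−5)(8−10)(8−3)(8−7) = 3·(−2)·5·1 = −30 ≡ 3, so v_4 = 3^{−1} = 4 (mod 11).
  i = 5 (α = 7): (7−5)(7−10)(7−3)(7−8) = 2·(−3)·4·(−1) = 24 ≡ 2, so v_5 = 2^{−1} = 6 (mod 11).
  v = [2, 1, 9, 4, 6].
Step 2: syndromes of r = [5, 0, 7, 2, 4] (all sums mod 11).
  S_0 = Σ v_i r_i = 2·5 + 1·0 + 9·7 + 4·2 + 6·4 = 105 ≡ 6.
  S_1 = Σ v_i α_i r_i = 2·5·5 + 1·10·0 + 9·3·7 + 4·8·2 + 6·7·4 = 471 ≡ 9.
  α_i^2 mod 11 = [3, 1, 9, 9, 5].
  S_2 = Σ v_i α_i^2 r_i = 2·3·5 + 1·1·0 + 9·9·7 + 4·9·2 + 6·5·4 = 789 ≡ 8.
  S = (6, 9, 8) ≠ 0, so r is not a codeword (an error is present).
Step 3: locate the error. For a single error e at position i, S_ℓ = v_i·e·α_i^ℓ, so α_err = S_1/S_0.
  S_0^{−1} = 6^{−1} = 2 (mod 11), so α_err = 9·2 = 18 ≡ 7 = α_5. Error position i = 5.
  Consistency check: S_2/S_1 = 8·5 = 40 ≡ 7 = α_err ✓ (single-error assumption holds).
Step 4: error magnitude e = S_0/v_5 = S_0·∏_{j≠5}(α_5 − α_j) = 6·2 = 12 ≡ 1 (mod 11).
Step 5: correct position 5: c_5 = r_5 − e = 4 − 1 ≡ 3 (mod 11). Hence c = [5, 0, 7, 2, 3].
  Check: interpolating c through the α_i gives m(x) = 10 + 10·x (degree < 2) with m(α_i) = c_i for every i, so c is indeed a codeword.


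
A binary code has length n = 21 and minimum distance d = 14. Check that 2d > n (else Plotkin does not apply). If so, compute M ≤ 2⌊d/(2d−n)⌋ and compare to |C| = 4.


Plotkin bound M ≤ 4; given |C| = 4 ≤ bound (satisfied).

Check applicability: 2d = 28, n = 21.
2d − n = 7 > 0, so Plotkin applies.
Compute d/(2d−n) = 14/7 ≈ 2.0000.
⌊d/(2d−n)⌋ = 2.
Plotkin bound: M ≤ 2·2 = 4.
Given |C| = 4, check: satisfied.
This |C| is at the Plotkin bound.


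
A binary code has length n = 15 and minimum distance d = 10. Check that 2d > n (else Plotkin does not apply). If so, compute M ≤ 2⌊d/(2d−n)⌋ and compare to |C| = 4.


Plotkin bound M ≤ 4; given |C| = 4 ≤ bound (satisfied).

Check applicability: 2d = 20, n = 15.
2d − n = 5 > 0, so Plotkin applies.
Compute d/(2d−n) = 10/5 ≈ 2.0000.
⌊d/(2d−n)⌋ = 2.
Plotkin bound: M ≤ 2·2 = 4.
Given |C| = 4, check: satisfied.
This |C| is at the Plotkin bound.


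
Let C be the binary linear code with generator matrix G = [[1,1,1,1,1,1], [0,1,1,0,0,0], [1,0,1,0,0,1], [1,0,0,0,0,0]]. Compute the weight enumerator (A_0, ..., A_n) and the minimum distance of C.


Weight distribution: A_0 = 1, A_1 = 1, A_2 = 3, A_3 = 6, A_4 = 3, A_5 = 1, A_6 = 1. Minimum distance d = 1.

Enumerate all 2^4 = 16 messages m ∈ F_2^4.
For each, compute codeword c = mG in F_2^6, then tally its weight.
  m = 0000 → c = 000000, weight = 0.
  m = 1000 → c = 111111, weight = 6.
  m = 0100 → c = 011000, weight = 2.
  m = 1100 → c = 100111, weight = 4.
  m = 0010 → c = 101001, weight = 3.
  m = 1010 → c = 010110, weight = 3.
  m = 0110 → c = 110001, weight = 3.
  m = 1110 → c = 001110, weight = 3.
  m = 0001 → c = 100000, weight = 1.
  m = 1001 → c = 011111, weight = 5.
  m = 0101 → c = 111000, weight = 3.
  m = 1101 → c = 000111, weight = 3.
  m = 0011 → c = 001001, weight = 2.
  m = 1011 → c = 110110, weight = 4.
  m = 0111 → c = 010001, weight = 2.
  m = 1111 → c = 101110, weight = 4.
Tally weights:
  weight 0: 1 codewords.
  weight 1: 1 codewords.
  weight 2: 3 codewords.
  weight 3: 6 codewords.
  weight 4: 3 codewords.
  weight 5: 1 codewords.
  weight 6: 1 codewords.
Minimum distance d = smallest w > 0 with A_w > 0 = 1.
Sanity: Σ A_w = 16 = 2^4 = 16 ✓.


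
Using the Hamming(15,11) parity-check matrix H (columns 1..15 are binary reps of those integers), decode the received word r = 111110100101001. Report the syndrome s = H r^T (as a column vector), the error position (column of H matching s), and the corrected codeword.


s = (1, 1, 1, 1)^T, error position = 15, corrected codeword c = 111110100101000

Compute s = H r^T mod 2 one row at a time:
  s_1 = 0 + 0 + 1 + 0 + 1 + 0 + 0 + 1 = 3 ≡ 1 (mod 2).
  s_2 = 1 + 1 + 0 + 1 + 1 + 0 + 0 + 1 = 5 ≡ 1 (mod 2).
  s_3 = 1 + 1 + 0 + 1 + 1 + 0 + 0 + 1 = 5 ≡ 1 (mod 2).
  s_4 = 1 + 1 + 1 + 1 + 0 + 0 + 0 + 1 = 5 ≡ 1 (mod 2).
s = (1, 1, 1, 1)^T — this equals column 15 of H (binary 1111), so error is at position 15.
Correct: flip bit 15 of r = 111110100101001 to get c = 111110100101000.


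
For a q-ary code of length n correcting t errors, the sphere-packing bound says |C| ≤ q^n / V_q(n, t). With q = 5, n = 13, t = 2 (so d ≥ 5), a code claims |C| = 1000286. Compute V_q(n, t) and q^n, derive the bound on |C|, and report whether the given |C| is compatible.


V_q(n, t) = 1301, q^n = 1220703125, Hamming bound = 938280, |C| = 1000286 > bound (violated).

Step 1: Compute V_q(n, t) = Σ_{j=0}^2 C(n, j) (q−1)^j.
  j = 0: C(13,0)·(4)^0 = 1·1 = 1.
  j = 1: C(13,1)·(4)^1 = 13·4 = 52.
  j = 2: C(13,2)·(4)^2 = 78·16 = 1248.
  V_q(n, t) = 1 + 52 + 1248 = 1301.
Step 2: q^n = 5^13 = 1220703125.
Step 3: Hamming bound ⌊q^n / V_q(n,t)⌋ = ⌊1220703125/1301⌋ = 938280.
Step 4: Compare |C| = 1000286 to 938280: violated.
The claimed |C| lies above the Hamming bound, so no 5-ary code of length 13 with d ≥ 5 can have 1000286 codewords.


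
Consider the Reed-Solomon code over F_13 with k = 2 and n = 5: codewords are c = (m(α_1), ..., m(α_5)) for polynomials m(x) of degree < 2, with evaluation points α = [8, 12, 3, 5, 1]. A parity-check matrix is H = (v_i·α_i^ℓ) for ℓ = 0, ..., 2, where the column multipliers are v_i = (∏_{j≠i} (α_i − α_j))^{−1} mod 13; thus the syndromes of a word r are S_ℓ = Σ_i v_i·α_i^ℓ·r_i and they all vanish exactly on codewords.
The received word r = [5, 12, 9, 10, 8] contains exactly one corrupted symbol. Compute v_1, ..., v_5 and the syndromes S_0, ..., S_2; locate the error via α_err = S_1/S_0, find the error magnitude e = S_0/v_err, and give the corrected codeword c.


S = (6, 7, 6), error at position 2, error magnitude e = 5, c = [5, 7, 9, 10, 8].

Step 1: column multipliers v_i = (∏_{j≠i}(α_i − α_j))^{−1} mod 13.
  i = 1 (α = 8): (8−12)(8−3)(8−5)(8−1) = (−4)·5·3·7 = −420 ≡ 9, so v_1 = 9^{−1} = 3 (mod 13).
  i = 2 (α = 12): (12−8)(12−3)(12−5)(12−1) = 4·9·7·11 = 2772 ≡ 3, so v_2 = 3^{−1} = 9 (mod 13).
  i = 3 (α = 3): (3−8)(3−12)(3−5)(3−1) = (−5)·(−9)·(−2)·2 = −180 ≡ 2, so v_3 = 2^{−1} = 7 (mod 13).
  i = 4 (α = 5): (5−8)(5−12)(5−3)(5−1) = (−3)·(−7)·2·4 = 168 ≡ 12, so v_4 = 12^{−1} = 12 (mod 13).
  i = 5 (α = 1): (1−8)(1−12)(1−3)(1−5) = (−7)·(−11)·(−2)·(−4) = 616 ≡ 5, so v_5 = 5^{−1} = 8 (mod 13).
  v = [3, 9, 7, 12, 8].
Step 2: syndromes of r = [5, 12, 9, 10, 8] (all sums mod 13).
  S_0 = Σ v_i r_i = 3·5 + 9·12 + 7·9 + 12·10 + 8·8 = 370 ≡ 6.
  S_1 = Σ v_i α_i r_i = 3·8·5 + 9·12·12 + 7·3·9 + 12·5·10 + 8·1·8 = 2269 ≡ 7.
  α_i^2 mod 13 = [12, 1, 9, 12, 1].
  S_2 = Σ v_i α_i^2 r_i = 3·12·5 + 9·1·12 + 7·9·9 + 12·12·10 + 8·1·8 = 2359 ≡ 6.
  S = (6, 7, 6) ≠ 0, so r is not a codeword (an error is present).
Step 3: locate the error. For a single error e at position i, S_ℓ = v_i·e·α_i^ℓ, so α_err = S_1/S_0.
  S_0^{−1} = 6^{−1} = 11 (mod 13), so α_err = 7·11 = 77 ≡ 12 = α_2. Error position i = 2.
  Consistency check: S_2/S_1 = 6·2 = 12 ≡ 12 = α_err ✓ (single-error assumption holds).
Step 4: error magnitude e = S_0/v_2 = S_0·∏_{j≠2}(α_2 − α_j) = 6·3 = 18 ≡ 5 (mod 13).
Step 5: correct position 2: c_2 = r_2 − e = 12 − 5 ≡ 7 (mod 13). Hence c = [5, 7, 9, 10, 8].
  Check: interpolating c through the α_i gives m(x) = 1 + 7·x (degree < 2) with m(α_i) = c_i for every i, so c is indeed a codeword.


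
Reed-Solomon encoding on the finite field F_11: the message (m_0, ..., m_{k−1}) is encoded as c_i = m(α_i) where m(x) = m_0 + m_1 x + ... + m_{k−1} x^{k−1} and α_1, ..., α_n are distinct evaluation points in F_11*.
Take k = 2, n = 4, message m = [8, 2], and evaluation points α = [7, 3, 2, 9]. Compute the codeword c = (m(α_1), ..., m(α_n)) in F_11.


c = [0, 3, 1, 4]

Message polynomial: m(x) = 8 + 2·x (mod 11).
For each evaluation point α_i, compute m(α_i) mod 11:
  α_1 = 7: Horner steps 2 → 0, so m(7) = 0.
  α_2 = 3: Horner steps 2 → 3, so m(3) = 3.
  α_3 = 2: Horner steps 2 → 1, so m(2) = 1.
  α_4 = 9: Horner steps 2 → 4, so m(9) = 4.
Codeword c = [0, 3, 1, 4] ∈ F_11^4.


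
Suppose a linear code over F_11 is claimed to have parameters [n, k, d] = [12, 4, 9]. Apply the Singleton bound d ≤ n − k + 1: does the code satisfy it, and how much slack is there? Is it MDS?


Singleton RHS = n − k + 1 = 9, slack = 0, bound satisfied, MDS.

Singleton bound: d ≤ n − k + 1.
Here n = 12, k = 4, so n − k + 1 = 9.
Given d = 9, check d ≤ 9: YES.
Slack = (n − k + 1) − d = 0.
The code is MDS (slack = 0).
Description: the claimed parameters are [12, 4, 9]_11; such a code would be MDS (meets Singleton bound).


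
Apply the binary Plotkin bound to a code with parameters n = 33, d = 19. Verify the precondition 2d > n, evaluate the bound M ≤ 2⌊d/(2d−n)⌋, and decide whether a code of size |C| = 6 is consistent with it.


Plotkin bound M ≤ 6; given |C| = 6 ≤ bound (satisfied).

Check applicability: 2d = 38, n = 33.
2d − n = 5 > 0, so Plotkin applies.
Compute d/(2d−n) = 19/5 ≈ 3.8000.
⌊d/(2d−n)⌋ = 3.
Plotkin bound: M ≤ 2·3 = 6.
Given |C| = 6, check: satisfied.
This |C| is at the Plotkin bound.


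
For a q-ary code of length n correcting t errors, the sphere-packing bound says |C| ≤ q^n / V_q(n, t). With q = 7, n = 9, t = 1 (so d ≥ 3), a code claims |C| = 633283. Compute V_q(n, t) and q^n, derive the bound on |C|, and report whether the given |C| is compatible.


V_q(n, t) = 55, q^n = 40353607, Hamming bound = 733701, |C| = 633283 ≤ bound (satisfied).

Step 1: Compute V_q(n, t) = Σ_{j=0}^1 C(n, j) (q−1)^j.
  j = 0: C(9,0)·(6)^0 = 1·1 = 1.
  j = 1: C(9,1)·(6)^1 = 9·6 = 54.
  V_q(n, t) = 1 + 54 = 55.
Step 2: q^n = 7^9 = 40353607.
Step 3: Hamming bound ⌊q^n / V_q(n,t)⌋ = ⌊40353607/55⌋ = 733701.
Step 4: Compare |C| = 633283 to 733701: satisfied.
The claimed |C| lies below the Hamming bound.


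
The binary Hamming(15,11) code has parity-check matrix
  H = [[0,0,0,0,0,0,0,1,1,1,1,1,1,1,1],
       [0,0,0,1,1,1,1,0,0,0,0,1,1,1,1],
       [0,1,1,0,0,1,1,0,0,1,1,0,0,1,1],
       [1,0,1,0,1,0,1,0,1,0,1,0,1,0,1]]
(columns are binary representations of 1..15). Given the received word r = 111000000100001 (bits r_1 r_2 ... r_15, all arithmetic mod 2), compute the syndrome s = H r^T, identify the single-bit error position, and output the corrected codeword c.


s = (0, 1, 0, 1)^T, error position = 5, corrected codeword c = 111010000100001

Compute s = H r^T mod 2 one row at a time:
  s_1 = 0 + 0 + 1 + 0 + 0 + 0 + 0 + 1 = 2 ≡ 0 (mod 2).
  s_2 = 0 + 0 + 0 + 0 + 0 + 0 + 0 + 1 = 1 ≡ 1 (mod 2).
  s_3 = 1 + 1 + 0 + 0 + 1 + 0 + 0 + 1 = 4 ≡ 0 (mod 2).
  s_4 = 1 + 1 + 0 + 0 + 0 + 0 + 0 + 1 = 3 ≡ 1 (mod 2).
s = (0, 1, 0, 1)^T — this equals column 5 of H (binary 0101), so error is at position 5.
Correct: flip bit 5 of r = 111000000100001 to get c = 111010000100001.


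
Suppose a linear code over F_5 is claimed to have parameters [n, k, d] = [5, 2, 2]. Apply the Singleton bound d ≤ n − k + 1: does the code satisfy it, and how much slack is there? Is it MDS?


Singleton RHS = n − k + 1 = 4, slack = 2, bound satisfied, not MDS.

Singleton bound: d ≤ n − k + 1.
Here n = 5, k = 2, so n − k + 1 = 4.
Given d = 2, check d ≤ 4: YES.
Slack = (n − k + 1) − d = 2.
The code is NOT MDS (slack = 2 > 0).
Description: the claimed parameters are [5, 2, 2]_5; such a code would be non-MDS.


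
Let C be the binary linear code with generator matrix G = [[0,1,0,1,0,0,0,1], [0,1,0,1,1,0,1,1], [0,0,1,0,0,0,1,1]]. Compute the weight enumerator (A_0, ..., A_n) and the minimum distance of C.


Weight distribution: A_0 = 1, A_2 = 1, A_3 = 3, A_4 = 2, A_5 = 1. Minimum distance d = 2.

Enumerate all 2^3 = 8 messages m ∈ F_2^3.
For each, compute codeword c = mG in F_2^8, then tally its weight.
  m = 000 → c = 00000000, weight = 0.
  m = 100 → c = 01010001, weight = 3.
  m = 010 → c = 01011011, weight = 5.
  m = 110 → c = 00001010, weight = 2.
  m = 001 → c = 00100011, weight = 3.
  m = 101 → c = 01110010, weight = 4.
  m = 011 → c = 01111000, weight = 4.
  m = 111 → c = 00101001, weight = 3.
Tally weights:
  weight 0: 1 codewords.
  weight 2: 1 codewords.
  weight 3: 3 codewords.
  weight 4: 2 codewords.
  weight 5: 1 codewords.
Minimum distance d = smallest w > 0 with A_w > 0 = 2.
Sanity: Σ A_w = 8 = 2^3 = 8 ✓.


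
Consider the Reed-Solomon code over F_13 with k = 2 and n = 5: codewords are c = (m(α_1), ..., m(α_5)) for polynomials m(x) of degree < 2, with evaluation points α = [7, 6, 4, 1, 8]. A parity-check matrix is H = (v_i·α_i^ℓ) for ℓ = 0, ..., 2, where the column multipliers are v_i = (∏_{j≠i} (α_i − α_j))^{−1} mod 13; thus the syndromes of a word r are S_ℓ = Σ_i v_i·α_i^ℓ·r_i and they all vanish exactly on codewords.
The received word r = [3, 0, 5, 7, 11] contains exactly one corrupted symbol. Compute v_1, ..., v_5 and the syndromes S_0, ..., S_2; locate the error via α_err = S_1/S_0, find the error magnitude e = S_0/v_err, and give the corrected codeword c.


S = (10, 8, 9), error at position 2, error magnitude e = 5, c = [3, 8, 5, 7, 11].

Step 1: column multipliers v_i = (∏_{j≠i}(α_i − α_j))^{−1} mod 13.
  i = 1 (α = 7): (7−6)(7−4)(7−1)(7−8) = 1·3·6·(−1) = −18 ≡ 8, so v_1 = 8^{−1} = 5 (mod 13).
  i = 2 (α = 6): (6−7)(6−4)(6−1)(6−8) = (−1)·2·5·(−2) = 20 ≡ 7, so v_2 = 7^{−1} = 2 (mod 13).
  i = 3 (α = 4): (4−7)(4−6)(4−1)(4−8) = (−3)·(−2)·3·(−4) = −72 ≡ 6, so v_3 = 6^{−1} = 11 (mod 13).
  i = 4 (α = 1): (1−7)(1−6)(1−4)(1−8) = (−6)·(−5)·(−3)·(−7) = 630 ≡ 6, so v_4 = 6^{−1} = 11 (mod 13).
  i = 5 (α = 8): (8−7)(8−6)(8−4)(8−1) = 1·2·4·7 = 56 ≡ 4, so v_5 = 4^{−1} = 10 (mod 13).
  v = [5, 2, 11, 11, 10].
Step 2: syndromes of r = [3, 0, 5, 7, 11] (all sums mod 13).
  S_0 = Σ v_i r_i = 5·3 + 2·0 + 11·5 + 11·7 + 10·11 = 257 ≡ 10.
  S_1 = Σ v_i α_i r_i = 5·7·3 + 2·6·0 + 11·4·5 + 11·1·7 + 10·8·11 = 1282 ≡ 8.
  α_i^2 mod 13 = [10, 10, 3, 1, 12].
  S_2 = Σ v_i α_i^2 r_i = 5·10·3 + 2·10·0 + 11·3·5 + 11·1·7 + 10·12·11 = 1712 ≡ 9.
  S = (10, 8, 9) ≠ 0, so r is not a codeword (an error is present).
Step 3: locate the error. For a single error e at position i, S_ℓ = v_i·e·α_i^ℓ, so α_err = S_1/S_0.
  S_0^{−1} = 10^{−1} = 4 (mod 13), so α_err = 8·4 = 32 ≡ 6 = α_2. Error position i = 2.
  Consistency check: S_2/S_1 = 9·5 = 45 ≡ 6 = α_err ✓ (single-error assumption holds).
Step 4: error magnitude e = S_0/v_2 = S_0·∏_{j≠2}(α_2 − α_j) = 10·7 = 70 ≡ 5 (mod 13).
Step 5: correct position 2: c_2 = r_2 − e = 0 − 5 ≡ 8 (mod 13). Hence c = [3, 8, 5, 7, 11].
  Check: interpolating c through the α_i gives m(x) = 12 + 8·x (degree < 2) with m(α_i) = c_i for every i, so c is indeed a codeword.


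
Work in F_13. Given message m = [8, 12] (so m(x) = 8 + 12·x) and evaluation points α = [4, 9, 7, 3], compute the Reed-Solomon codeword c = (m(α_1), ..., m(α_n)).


c = [4, 12, 1, 5]

Message polynomial: m(x) = 8 + 12·x (mod 13).
For each evaluation point α_i, compute m(α_i) mod 13:
  α_1 = 4: Horner steps 12 → 4, so m(4) = 4.
  α_2 = 9: Horner steps 12 → 12, so m(9) = 12.
  α_3 = 7: Horner steps 12 → 1, so m(7) = 1.
  α_4 = 3: Horner steps 12 → 5, so m(3) = 5.
Codeword c = [4, 12, 1, 5] ∈ F_13^4.


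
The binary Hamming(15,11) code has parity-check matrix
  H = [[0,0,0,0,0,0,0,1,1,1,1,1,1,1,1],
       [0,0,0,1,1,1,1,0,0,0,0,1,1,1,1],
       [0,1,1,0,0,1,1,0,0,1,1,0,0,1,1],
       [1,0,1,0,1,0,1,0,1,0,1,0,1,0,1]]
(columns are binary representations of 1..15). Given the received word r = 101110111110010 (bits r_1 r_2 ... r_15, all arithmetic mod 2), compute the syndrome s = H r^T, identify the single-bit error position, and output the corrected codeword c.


s = (1, 0, 1, 0)^T, error position = 10, corrected codeword c = 101110111010010

Compute s = H r^T mod 2 one row at a time:
  s_1 = 1 + 1 + 1 + 1 + 0 + 0 + 1 + 0 = 5 ≡ 1 (mod 2).
  s_2 = 1 + 1 + 0 + 1 + 0 + 0 + 1 + 0 = 4 ≡ 0 (mod 2).
  s_3 = 0 + 1 + 0 + 1 + 1 + 1 + 1 + 0 = 5 ≡ 1 (mod 2).
  s_4 = 1 + 1 + 1 + 1 + 1 + 1 + 0 + 0 = 6 ≡ 0 (mod 2).
s = (1, 0, 1, 0)^T — this equals column 10 of H (binary 1010), so error is at position 10.
Correct: flip bit 10 of r = 101110111110010 to get c = 101110111010010.


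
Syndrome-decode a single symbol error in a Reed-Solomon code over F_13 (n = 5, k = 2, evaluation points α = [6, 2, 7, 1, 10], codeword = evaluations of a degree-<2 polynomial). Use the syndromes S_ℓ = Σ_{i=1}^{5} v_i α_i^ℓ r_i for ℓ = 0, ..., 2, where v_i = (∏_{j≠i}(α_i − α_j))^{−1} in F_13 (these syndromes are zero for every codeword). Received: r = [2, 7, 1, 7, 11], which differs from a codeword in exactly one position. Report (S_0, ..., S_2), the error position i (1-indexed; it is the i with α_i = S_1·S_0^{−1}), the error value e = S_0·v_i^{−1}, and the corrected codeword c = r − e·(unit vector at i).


S = (3, 6, 12), error at position 2, error magnitude e = 1, c = [2, 6, 1, 7, 11].

Step 1: column multipliers v_i = (∏_{j≠i}(α_i − α_j))^{−1} mod 13.
  i = 1 (α = 6): (6−2)(6−7)(6−1)(6−10) = 4·(−1)·5·(−4) = 80 ≡ 2, so v_1 = 2^{−1} = 7 (mod 13).
  i = 2 (α = 2): (2−6)(2−7)(2−1)(2−10) = (−4)·(−5)·1·(−8) = −160 ≡ 9, so v_2 = 9^{−1} = 3 (mod 13).
  i = 3 (α = 7): (7−6)(7−2)(7−1)(7−10) = 1·5·6·(−3) = −90 ≡ 1, so v_3 = 1^{−1} = 1 (mod 13).
  i = 4 (α = 1): (1−6)(1−2)(1−7)(1−10) = (−5)·(−1)·(−6)·(−9) = 270 ≡ 10, so v_4 = 10^{−1} = 4 (mod 13).
  i = 5 (α = 10): (10−6)(10−2)(10−7)(10−1) = 4·8·3·9 = 864 ≡ 6, so v_5 = 6^{−1} = 11 (mod 13).
  v = [7, 3, 1, 4, 11].
Step 2: syndromes of r = [2, 7, 1, 7, 11] (all sums mod 13).
  S_0 = Σ v_i r_i = 7·2 + 3·7 + 1·1 + 4·7 + 11·11 = 185 ≡ 3.
  S_1 = Σ v_i α_i r_i = 7·6·2 + 3·2·7 + 1·7·1 + 4·1·7 + 11·10·11 = 1371 ≡ 6.
  α_i^2 mod 13 = [10, 4, 10, 1, 9].
  S_2 = Σ v_i α_i^2 r_i = 7·10·2 + 3·4·7 + 1·10·1 + 4·1·7 + 11·9·11 = 1351 ≡ 12.
  S = (3, 6, 12) ≠ 0, so r is not a codeword (an error is present).
Step 3: locate the error. For a single error e at position i, S_ℓ = v_i·e·α_i^ℓ, so α_err = S_1/S_0.
  S_0^{−1} = 3^{−1} = 9 (mod 13), so α_err = 6·9 = 54 ≡ 2 = α_2. Error position i = 2.
  Consistency check: S_2/S_1 = 12·11 = 132 ≡ 2 = α_err ✓ (single-error assumption holds).
Step 4: error magnitude e = S_0/v_2 = S_0·∏_{j≠2}(α_2 − α_j) = 3·9 = 27 ≡ 1 (mod 13).
Step 5: correct position 2: c_2 = r_2 − e = 7 − 1 ≡ 6 (mod 13). Hence c = [2, 6, 1, 7, 11].
  Check: interpolating c through the α_i gives m(x) = 8 + 12·x (degree < 2) with m(α_i) = c_i for every i, so c is indeed a codeword.


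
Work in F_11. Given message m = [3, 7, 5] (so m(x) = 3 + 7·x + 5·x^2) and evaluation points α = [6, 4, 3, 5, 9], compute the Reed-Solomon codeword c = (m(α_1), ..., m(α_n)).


c = [5, 1, 3, 9, 9]

Message polynomial: m(x) = 3 + 7·x + 5·x^2 (mod 11).
For each evaluation point α_i, compute m(α_i) mod 11:
  α_1 = 6: Horner steps 5 → 4 → 5, so m(6) = 5.
  α_2 = 4: Horner steps 5 → 5 → 1, so m(4) = 1.
  α_3 = 3: Horner steps 5 → 0 → 3, so m(3) = 3.
  α_4 = 5: Horner steps 5 → 10 → 9, so m(5) = 9.
  α_5 = 9: Horner steps 5 → 8 → 9, so m(9) = 9.
Codeword c = [5, 1, 3, 9, 9] ∈ F_11^5.


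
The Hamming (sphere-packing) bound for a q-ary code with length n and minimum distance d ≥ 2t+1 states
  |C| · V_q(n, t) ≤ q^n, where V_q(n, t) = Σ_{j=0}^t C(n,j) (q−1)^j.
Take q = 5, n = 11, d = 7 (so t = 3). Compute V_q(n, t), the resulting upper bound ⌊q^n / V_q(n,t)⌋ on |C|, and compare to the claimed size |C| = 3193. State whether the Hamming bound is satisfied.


V_q(n, t) = 11485, q^n = 48828125, Hamming bound = 4251, |C| = 3193 ≤ bound (satisfied).

Step 1: Compute V_q(n, t) = Σ_{j=0}^3 C(n, j) (q−1)^j.
  j = 0: C(11,0)·(4)^0 = 1·1 = 1.
  j = 1: C(11,1)·(4)^1 = 11·4 = 44.
  j = 2: C(11,2)·(4)^2 = 55·16 = 880.
  j = 3: C(11,3)·(4)^3 = 165·64 = 10560.
  V_q(n, t) = 1 + 44 + 880 + 10560 = 11485.
Step 2: q^n = 5^11 = 48828125.
Step 3: Hamming bound ⌊q^n / V_q(n,t)⌋ = ⌊48828125/11485⌋ = 4251.
Step 4: Compare |C| = 3193 to 4251: satisfied.
The claimed |C| lies below the Hamming bound.


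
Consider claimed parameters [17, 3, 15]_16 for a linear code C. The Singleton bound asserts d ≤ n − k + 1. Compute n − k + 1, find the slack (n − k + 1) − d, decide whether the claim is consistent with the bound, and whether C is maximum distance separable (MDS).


Singleton RHS = n − k + 1 = 15, slack = 0, bound satisfied, MDS.

Singleton bound: d ≤ n − k + 1.
Here n = 17, k = 3, so n − k + 1 = 15.
Given d = 15, check d ≤ 15: YES.
Slack = (n − k + 1) − d = 0.
The code is MDS (slack = 0).
Description: the claimed parameters are [17, 3, 15]_16; such a code would be MDS (meets Singleton bound).


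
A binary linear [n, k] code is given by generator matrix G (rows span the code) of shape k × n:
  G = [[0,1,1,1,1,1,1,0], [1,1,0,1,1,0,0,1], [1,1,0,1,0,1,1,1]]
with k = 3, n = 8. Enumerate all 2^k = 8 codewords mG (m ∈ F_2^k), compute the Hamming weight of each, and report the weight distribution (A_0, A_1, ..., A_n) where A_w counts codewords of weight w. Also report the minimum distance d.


Weight distribution: A_0 = 1, A_3 = 2, A_4 = 1, A_5 = 2, A_6 = 2. Minimum distance d = 3.

Enumerate all 2^3 = 8 messages m ∈ F_2^3.
For each, compute codeword c = mG in F_2^8, then tally its weight.
  m = 000 → c = 00000000, weight = 0.
  m = 100 → c = 01111110, weight = 6.
  m = 010 → c = 11011001, weight = 5.
  m = 110 → c = 10100111, weight = 5.
  m = 001 → c = 11010111, weight = 6.
  m = 101 → c = 10101001, weight = 4.
  m = 011 → c = 00001110, weight = 3.
  m = 111 → c = 01110000, weight = 3.
Tally weights:
  weight 0: 1 codewords.
  weight 3: 2 codewords.
  weight 4: 1 codewords.
  weight 5: 2 codewords.
  weight 6: 2 codewords.
Minimum distance d = smallest w > 0 with A_w > 0 = 3.
Sanity: Σ A_w = 8 = 2^3 = 8 ✓.


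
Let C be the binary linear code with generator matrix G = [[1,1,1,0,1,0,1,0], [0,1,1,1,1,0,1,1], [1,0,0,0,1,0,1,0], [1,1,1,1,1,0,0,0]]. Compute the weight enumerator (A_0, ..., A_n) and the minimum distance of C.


Weight distribution: A_0 = 1, A_2 = 3, A_3 = 4, A_4 = 3, A_5 = 4, A_6 = 1. Minimum distance d = 2.

Enumerate all 2^4 = 16 messages m ∈ F_2^4.
For each, compute codeword c = mG in F_2^8, then tally its weight.
  m = 0000 → c = 00000000, weight = 0.
  m = 1000 → c = 11101010, weight = 5.
  m = 0100 → c = 01111011, weight = 6.
  m = 1100 → c = 10010001, weight = 3.
  m = 0010 → c = 10001010, weight = 3.
  m = 1010 → c = 01100000, weight = 2.
  m = 0110 → c = 11110001, weight = 5.
  m = 1110 → c = 00011011, weight = 4.
  m = 0001 → c = 11111000, weight = 5.
  m = 1001 → c = 00010010, weight = 2.
  m = 0101 → c = 10000011, weight = 3.
  m = 1101 → c = 01101001, weight = 4.
  m = 0011 → c = 01110010, weight = 4.
  m = 1011 → c = 10011000, weight = 3.
  m = 0111 → c = 00001001, weight = 2.
  m = 1111 → c = 11100011, weight = 5.
Tally weights:
  weight 0: 1 codewords.
  weight 2: 3 codewords.
  weight 3: 4 codewords.
  weight 4: 3 codewords.
  weight 5: 4 codewords.
  weight 6: 1 codewords.
Minimum distance d = smallest w > 0 with A_w > 0 = 2.
Sanity: Σ A_w = 16 = 2^4 = 16 ✓.


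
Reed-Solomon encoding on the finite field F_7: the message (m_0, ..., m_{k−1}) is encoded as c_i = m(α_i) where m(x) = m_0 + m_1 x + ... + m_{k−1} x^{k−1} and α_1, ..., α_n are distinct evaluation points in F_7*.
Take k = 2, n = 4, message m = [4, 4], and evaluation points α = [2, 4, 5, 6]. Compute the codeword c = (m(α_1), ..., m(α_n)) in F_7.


c = [5, 6, 3, 0]

Message polynomial: m(x) = 4 + 4·x (mod 7).
For each evaluation point α_i, compute m(α_i) mod 7:
  α_1 = 2: Horner steps 4 → 5, so m(2) = 5.
  α_2 = 4: Horner steps 4 → 6, so m(4) = 6.
  α_3 = 5: Horner steps 4 → 3, so m(5) = 3.
  α_4 = 6: Horner steps 4 → 0, so m(6) = 0.
Codeword c = [5, 6, 3, 0] ∈ F_7^4.


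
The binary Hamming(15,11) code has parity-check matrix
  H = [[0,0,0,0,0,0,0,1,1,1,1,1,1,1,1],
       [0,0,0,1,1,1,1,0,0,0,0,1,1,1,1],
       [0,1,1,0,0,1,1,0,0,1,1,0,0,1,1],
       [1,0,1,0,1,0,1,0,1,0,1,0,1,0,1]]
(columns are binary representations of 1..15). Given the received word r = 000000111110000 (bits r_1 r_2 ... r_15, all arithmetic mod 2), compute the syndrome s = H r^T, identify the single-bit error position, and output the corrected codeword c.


s = (0, 1, 1, 1)^T, error position = 7, corrected codeword c = 000000011110000

Compute s = H r^T mod 2 one row at a time:
  s_1 = 1 + 1 + 1 + 1 + 0 + 0 + 0 + 0 = 4 ≡ 0 (mod 2).
  s_2 = 0 + 0 + 0 + 1 + 0 + 0 + 0 + 0 = 1 ≡ 1 (mod 2).
  s_3 = 0 + 0 + 0 + 1 + 1 + 1 + 0 + 0 = 3 ≡ 1 (mod 2).
  s_4 = 0 + 0 + 0 + 1 + 1 + 1 + 0 + 0 = 3 ≡ 1 (mod 2).
s = (0, 1, 1, 1)^T — this equals column 7 of H (binary 0111), so error is at position 7.
Correct: flip bit 7 of r = 000000111110000 to get c = 000000011110000.


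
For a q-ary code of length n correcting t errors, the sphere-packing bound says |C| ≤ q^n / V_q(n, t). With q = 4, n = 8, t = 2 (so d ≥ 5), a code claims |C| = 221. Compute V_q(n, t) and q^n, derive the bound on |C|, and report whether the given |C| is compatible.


V_q(n, t) = 277, q^n = 65536, Hamming bound = 236, |C| = 221 ≤ bound (satisfied).

Step 1: Compute V_q(n, t) = Σ_{j=0}^2 C(n, j) (q−1)^j.
  j = 0: C(8,0)·(3)^0 = 1·1 = 1.
  j = 1: C(8,1)·(3)^1 = 8·3 = 24.
  j = 2: C(8,2)·(3)^2 = 28·9 = 252.
  V_q(n, t) = 1 + 24 + 252 = 277.
Step 2: q^n = 4^8 = 65536.
Step 3: Hamming bound ⌊q^n / V_q(n,t)⌋ = ⌊65536/277⌋ = 236.
Step 4: Compare |C| = 221 to 236: satisfied.
The claimed |C| lies below the Hamming bound.


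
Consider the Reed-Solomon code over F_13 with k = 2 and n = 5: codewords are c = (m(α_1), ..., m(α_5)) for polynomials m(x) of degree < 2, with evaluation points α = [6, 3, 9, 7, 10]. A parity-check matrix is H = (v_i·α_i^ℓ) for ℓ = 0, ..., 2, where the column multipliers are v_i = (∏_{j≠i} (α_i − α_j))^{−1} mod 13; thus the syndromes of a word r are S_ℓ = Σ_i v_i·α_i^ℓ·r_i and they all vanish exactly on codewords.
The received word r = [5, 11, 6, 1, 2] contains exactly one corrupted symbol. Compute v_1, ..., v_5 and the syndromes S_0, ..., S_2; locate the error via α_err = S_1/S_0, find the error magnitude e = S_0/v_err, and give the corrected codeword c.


S = (2, 6, 5), error at position 2, error magnitude e = 7, c = [5, 4, 6, 1, 2].

Step 1: column multipliers v_i = (∏_{j≠i}(α_i − α_j))^{−1} mod 13.
  i = 1 (α = 6): (6−3)(6−9)(6−7)(6−10) = 3·(−3)·(−1)·(−4) = −36 ≡ 3, so v_1 = 3^{−1} = 9 (mod 13).
  i = 2 (α = 3): (3−6)(3−9)(3−7)(3−10) = (−3)·(−6)·(−4)·(−7) = 504 ≡ 10, so v_2 = 10^{−1} = 4 (mod 13).
  i = 3 (α = 9): (9−6)(9−3)(9−7)(9−10) = 3·6·2·(−1) = −36 ≡ 3, so v_3 = 3^{−1} = 9 (mod 13).
  i = 4 (α = 7): (7−6)(7−3)(7−9)(7−10) = 1·4·(−2)·(−3) = 24 ≡ 11, so v_4 = 11^{−1} = 6 (mod 13).
  i = 5 (α = 10): (10−6)(10−3)(10−9)(10−7) = 4·7·1·3 = 84 ≡ 6, so v_5 = 6^{−1} = 11 (mod 13).
  v = [9, 4, 9, 6, 11].
Step 2: syndromes of r = [5, 11, 6, 1, 2] (all sums mod 13).
  S_0 = Σ v_i r_i = 9·5 + 4·11 + 9·6 + 6·1 + 11·2 = 171 ≡ 2.
  S_1 = Σ v_i α_i r_i = 9·6·5 + 4·3·11 + 9·9·6 + 6·7·1 + 11·10·2 = 1150 ≡ 6.
  α_i^2 mod 13 = [10, 9, 3, 10, 9].
  S_2 = Σ v_i α_i^2 r_i = 9·10·5 + 4·9·11 + 9·3·6 + 6·10·1 + 11·9·2 = 1266 ≡ 5.
  S = (2, 6, 5) ≠ 0, so r is not a codeword (an error is present).
Step 3: locate the error. For a single error e at position i, S_ℓ = v_i·e·α_i^ℓ, so α_err = S_1/S_0.
  S_0^{−1} = 2^{−1} = 7 (mod 13), so α_err = 6·7 = 42 ≡ 3 = α_2. Error position i = 2.
  Consistency check: S_2/S_1 = 5·11 = 55 ≡ 3 = α_err ✓ (single-error assumption holds).
Step 4: error magnitude e = S_0/v_2 = S_0·∏_{j≠2}(α_2 − α_j) = 2·10 = 20 ≡ 7 (mod 13).
Step 5: correct position 2: c_2 = r_2 − e = 11 − 7 ≡ 4 (mod 13). Hence c = [5, 4, 6, 1, 2].
  Check: interpolating c through the α_i gives m(x) = 3 + 9·x (degree < 2) with m(α_i) = c_i for every i, so c is indeed a codeword.
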